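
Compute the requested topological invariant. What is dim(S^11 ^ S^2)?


S^m ^ S^n = S^{m+n}.
k = 11 + 2 = 13

13


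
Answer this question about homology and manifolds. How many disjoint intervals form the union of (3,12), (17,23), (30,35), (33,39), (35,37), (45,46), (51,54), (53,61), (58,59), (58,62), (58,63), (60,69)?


Sort and merge overlapping open intervals.
Merged: (3,12), (17,23), (30,39), (45,46), (51,69).
Number of components = 5

5


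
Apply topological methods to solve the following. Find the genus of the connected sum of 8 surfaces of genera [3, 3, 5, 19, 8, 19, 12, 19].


Genus is additive under connected sum of orientable surfaces.
g = 3 + 3 + 5 + 19 + 8 + 19 + 12 + 19 = 88

88


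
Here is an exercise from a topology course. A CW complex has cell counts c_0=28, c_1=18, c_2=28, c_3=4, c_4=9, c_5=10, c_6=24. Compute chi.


chi = sum_k (-1)^k c_k.
= (-1)^0*28 + (-1)^1*18 + (-1)^2*28 + (-1)^3*4 + (-1)^4*9 + (-1)^5*10 + (-1)^6*24
= (28) + (-18) + (28) + (-4) + (9) + (-10) + (24)
= 57

57


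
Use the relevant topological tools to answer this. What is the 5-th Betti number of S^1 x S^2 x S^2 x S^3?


Each S^d has Poincare polynomial 1 + t^d.
The product S^1 x S^2 x S^2 x S^3 has Poincare polynomial prod(1+t^d_i).
Expanding: b_0=1, b_1=1, b_2=2, b_3=3, b_4=2, b_5=3, b_6=2, b_7=1, b_8=1.
b_5 = 3

3


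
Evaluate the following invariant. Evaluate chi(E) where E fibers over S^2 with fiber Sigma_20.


chi(S^2) = 2 (n even), chi(Sigma_20) = 2 - 2*20 = -38.
chi(E) = 2 * (-38) = -76

-76


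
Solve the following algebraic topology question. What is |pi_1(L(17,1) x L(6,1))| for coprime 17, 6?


pi_1(X x Y) = pi_1(X) x pi_1(Y).
pi_1(L(17,1)) = Z/17, pi_1(L(6,1)) = Z/6.
|Z/17 x Z/6| = 17 * 6 = 102

102


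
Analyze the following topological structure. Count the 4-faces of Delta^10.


Delta^10 has 10+1 vertices. A 4-face is a choice of 4+1 vertices.
f_4 = C(10+1, 4+1) = C(11,5) = 462

462


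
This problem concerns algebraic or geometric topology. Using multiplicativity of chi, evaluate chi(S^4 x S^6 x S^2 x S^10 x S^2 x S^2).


chi is multiplicative: chi(X x Y) = chi(X) chi(Y).
Each even-dim sphere has chi = 2. There are 6 factors.
chi = 2^6 = 64

64


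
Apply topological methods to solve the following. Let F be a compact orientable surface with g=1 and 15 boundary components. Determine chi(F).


For a compact orientable surface with genus g and b boundary components: chi = 2 - 2g - b.
chi = 2 - 2*1 - 15 = 2 - 2 - 15 = -15

-15


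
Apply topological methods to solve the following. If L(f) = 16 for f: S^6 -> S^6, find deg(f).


L(f) = 1 + (-1)^6 deg(f) on S^6.
16 = 1 + (-1)^6 * deg(f)
(-1)^6 * deg(f) = 15
deg(f) = 15

15


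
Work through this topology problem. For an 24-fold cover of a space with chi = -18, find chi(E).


For a finite covering: chi(E) = (number of sheets) * chi(B).
chi(E) = 24 * (-18) = -432

-432


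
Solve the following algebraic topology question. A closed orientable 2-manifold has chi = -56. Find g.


chi = 2 - 2g for closed orientable surfaces.
-56 = 2 - 2g
2g = 2 - (-56) = 58
g = 29

29


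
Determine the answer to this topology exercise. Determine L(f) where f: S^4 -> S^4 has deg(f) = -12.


On S^4: L(f) = tr(f_0*) + (-1)^4 tr(f_4*) = 1 + (-1)^4 * deg(f).
L(f) = 1 + (-1)^4 * -12 = 1 + -12 = -11

-11


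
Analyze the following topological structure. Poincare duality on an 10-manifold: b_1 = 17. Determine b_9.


Poincare duality for closed orientable n-manifolds: b_k = b_{n-k}.
Here n = 10, so b_9 = b_1 = 17

17


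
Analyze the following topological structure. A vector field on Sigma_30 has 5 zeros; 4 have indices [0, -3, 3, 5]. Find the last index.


Poincare-Hopf: sum of indices = chi(M).
chi(Sigma_30) = 2 - 2*30 = -58.
Sum of known indices = 5.
x = chi - (sum known) = -58 - (5) = -63

-63


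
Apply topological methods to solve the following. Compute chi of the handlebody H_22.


A genus-g handlebody deformation retracts to a wedge of g circles.
chi(vee_g S^1) = 1 - g.
chi(H_22) = 1 - 22 = -21

-21


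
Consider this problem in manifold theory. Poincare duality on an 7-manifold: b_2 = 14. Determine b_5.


Poincare duality for closed orientable n-manifolds: b_k = b_{n-k}.
Here n = 7, so b_5 = b_2 = 14

14


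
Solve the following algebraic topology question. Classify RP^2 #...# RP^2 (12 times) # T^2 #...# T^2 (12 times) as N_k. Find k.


Since a >= 1, the sum is non-orientable; each T^2 can be replaced by RP^2 # RP^2 (since T^2#RP^2 = 3RP^2).
Total crosscaps k = 12 + 2*12 = 36.
Check via chi: chi = 12*1 + 12*0 - (12+12-1)*2 = -34 = 2 - k = -34. Consistent.

36


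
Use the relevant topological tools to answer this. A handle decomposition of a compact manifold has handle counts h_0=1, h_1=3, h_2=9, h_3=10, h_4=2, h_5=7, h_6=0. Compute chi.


Handles of index k contribute (-1)^k to chi (same as CW cells).
chi = (1) + (-3) + (9) + (-10) + (2) + (-7) + (0) = -8

-8


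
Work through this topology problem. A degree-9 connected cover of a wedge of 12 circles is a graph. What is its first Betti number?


Nielsen-Schreier: an index-n subgroup of F_r is free of rank 1 + n(r-1).
Equivalently: chi(cover) = n*chi(base); chi(vee_r S^1) = 1 - 12 = -11.
chi(E) = 9*(-11) = -99; rank = 1 - chi(E) = 1 - (-99) = 100.
rank = 1 + 9*(12-1) = 1 + 99 = 100

100


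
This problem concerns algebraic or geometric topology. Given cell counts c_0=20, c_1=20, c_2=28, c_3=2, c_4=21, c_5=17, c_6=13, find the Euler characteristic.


chi = sum_k (-1)^k c_k.
= (-1)^0*20 + (-1)^1*20 + (-1)^2*28 + (-1)^3*2 + (-1)^4*21 + (-1)^5*17 + (-1)^6*13
= (20) + (-20) + (28) + (-2) + (21) + (-17) + (13)
= 43

43


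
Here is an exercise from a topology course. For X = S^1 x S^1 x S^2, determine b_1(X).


Each S^d has Poincare polynomial 1 + t^d.
The product S^1 x S^1 x S^2 has Poincare polynomial prod(1+t^d_i).
Expanding: b_0=1, b_1=2, b_2=2, b_3=2, b_4=1.
b_1 = 2

2


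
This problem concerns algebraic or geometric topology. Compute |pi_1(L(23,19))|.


pi_1(L(p,q)) = Z/pZ for any q coprime to p.
|pi_1(L(23,19))| = 23

23


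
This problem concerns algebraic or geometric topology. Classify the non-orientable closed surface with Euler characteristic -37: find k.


chi = 2 - k for closed non-orientable surfaces with k crosscaps.
-37 = 2 - k
k = 2 - (-37) = 39

39


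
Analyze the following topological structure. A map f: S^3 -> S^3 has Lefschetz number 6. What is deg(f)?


L(f) = 1 + (-1)^3 deg(f) on S^3.
6 = 1 + (-1)^3 * deg(f)
(-1)^3 * deg(f) = 5
deg(f) = -5

-5


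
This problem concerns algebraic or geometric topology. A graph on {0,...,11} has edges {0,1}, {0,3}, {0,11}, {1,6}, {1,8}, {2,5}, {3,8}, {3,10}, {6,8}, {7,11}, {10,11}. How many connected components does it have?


Run DFS/union-find over 12 vertices.
V = 12, E = 11.
Number of components = 4

4


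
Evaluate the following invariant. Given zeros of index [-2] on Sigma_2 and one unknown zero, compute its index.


Poincare-Hopf: sum of indices = chi(M).
chi(Sigma_2) = 2 - 2*2 = -2.
Sum of known indices = -2.
x = chi - (sum known) = -2 - (-2) = 0

0


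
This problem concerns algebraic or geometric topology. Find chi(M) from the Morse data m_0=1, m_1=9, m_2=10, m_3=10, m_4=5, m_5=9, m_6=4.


Morse theory: chi(M) = sum_k (-1)^k m_k where m_k = #(index-k critical points).
= (1) + (-9) + (10) + (-10) + (5) + (-9) + (4) = -8

-8


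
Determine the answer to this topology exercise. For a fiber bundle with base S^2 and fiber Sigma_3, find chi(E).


chi(S^2) = 2 (n even), chi(Sigma_3) = 2 - 2*3 = -4.
chi(E) = 2 * (-4) = -8

-8


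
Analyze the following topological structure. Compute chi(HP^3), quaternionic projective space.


HP^3 has one cell in each dimension 0, 4, ..., 4*3 (3+1 cells, all even-dim).
chi = 3 + 1 = 4

4


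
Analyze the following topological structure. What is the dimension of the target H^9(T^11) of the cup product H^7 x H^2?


Cup product: H^p x H^q -> H^{p+q}; here p+q = 7+2 = 9.
rank H^k(T^n) = C(n,k).
C(11,9) = 55

55


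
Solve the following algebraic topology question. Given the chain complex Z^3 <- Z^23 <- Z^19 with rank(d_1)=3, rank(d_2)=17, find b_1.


rank H_k = rank(ker d_k) - rank(im d_{k+1}).
rank(ker d_1) = rank(C_1) - rank(d_1) = 23 - 3 = 20.
rank(im d_{1+1}) = 17.
rank H_1 = 20 - 17 = 3

3


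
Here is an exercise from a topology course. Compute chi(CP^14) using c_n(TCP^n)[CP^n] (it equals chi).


For any closed oriented manifold, <e(TM),[M]> = chi(M).
chi(CP^14) = 14+1 = 15

15


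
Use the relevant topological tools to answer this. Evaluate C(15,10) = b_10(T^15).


By the Kunneth formula, b_k(T^n) = C(n,k).
b_10(T^15) = C(15,10).
C(15,10) = 15!/(10!*5!) = 3003

3003


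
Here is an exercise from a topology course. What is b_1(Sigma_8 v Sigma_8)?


For a wedge: H_1(A v B) = H_1(A) + H_1(B).
b_1(Sigma_8) = 16, b_1(Sigma_8) = 16.
b_1 = 16 + 16 = 32

32


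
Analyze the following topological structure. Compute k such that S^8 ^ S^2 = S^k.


S^m ^ S^n = S^{m+n}.
k = 8 + 2 = 10

10


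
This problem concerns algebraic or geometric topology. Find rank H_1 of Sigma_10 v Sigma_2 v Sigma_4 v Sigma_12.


For a wedge X v Y: reduced H_k(X v Y) = H_k(X) + H_k(Y).
Each Sigma_g contributes b_1 = 2g.
b_1 = 20 + 4 + 8 + 24 = 56

56


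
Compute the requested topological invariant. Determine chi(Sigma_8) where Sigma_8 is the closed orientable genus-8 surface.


For a closed orientable surface of genus g: chi = 2 - 2g.
Here g = 8.
chi = 2 - 2*8 = 2 - 16 = -14

-14


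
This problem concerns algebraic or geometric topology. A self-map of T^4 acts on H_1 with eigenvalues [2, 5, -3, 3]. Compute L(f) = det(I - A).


For a torus self-map: L(f) = det(I - A) where A acts on H_1.
L(f) = (1-2) * (1-5) * (1--3) * (1-3) = -1 * -4 * 4 * -2 = -32

-32


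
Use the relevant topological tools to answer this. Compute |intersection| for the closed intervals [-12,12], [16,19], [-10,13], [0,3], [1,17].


Intersection = [max(a_i), min(b_i)] = [16, 3].
Since 16 > 3, the intersection is empty.
Length = 0

0


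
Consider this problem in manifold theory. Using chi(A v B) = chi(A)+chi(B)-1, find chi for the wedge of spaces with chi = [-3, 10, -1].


chi(A v B) = chi(A) + chi(B) - 1 (one point identified).
For 3 spaces: chi = (sum chi_i) - (3 - 1).
sum = 6; chi = 6 - 2 = 4

4


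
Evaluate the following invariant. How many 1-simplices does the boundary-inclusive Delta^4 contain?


Delta^4 has 4+1 vertices. A 1-face is a choice of 1+1 vertices.
f_1 = C(4+1, 1+1) = C(5,2) = 10

10


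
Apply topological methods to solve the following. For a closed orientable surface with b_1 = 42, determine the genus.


For a closed orientable surface: b_1 = 2g.
42 = 2g
g = 42 / 2 = 21

21


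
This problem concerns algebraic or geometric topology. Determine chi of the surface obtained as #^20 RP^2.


For a non-orientable closed surface with k crosscaps: chi = 2 - k.
Here k = 20.
chi = 2 - 20 = -18

-18


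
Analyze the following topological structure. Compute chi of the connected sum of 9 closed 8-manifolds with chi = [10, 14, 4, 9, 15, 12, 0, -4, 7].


For n-manifolds: chi(A#B) = chi(A) + chi(B) - chi(S^8).
chi(S^8) = 1 + (-1)^8 = 2.
chi(#) = (sum chi_i) - (9-1)*chi(S^8) = 67 - 8*2 = 51

51


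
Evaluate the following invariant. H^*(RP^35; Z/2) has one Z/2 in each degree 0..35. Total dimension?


H^k(RP^35; Z/2) = Z/2 for each 0 <= k <= 35.
Total dimension = 35 + 1 = 36

36


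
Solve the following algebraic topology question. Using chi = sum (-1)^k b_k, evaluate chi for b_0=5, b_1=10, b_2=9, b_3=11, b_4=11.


chi = sum_k (-1)^k b_k.
= (5) + (-10) + (9) + (-11) + (11)
= 4

4


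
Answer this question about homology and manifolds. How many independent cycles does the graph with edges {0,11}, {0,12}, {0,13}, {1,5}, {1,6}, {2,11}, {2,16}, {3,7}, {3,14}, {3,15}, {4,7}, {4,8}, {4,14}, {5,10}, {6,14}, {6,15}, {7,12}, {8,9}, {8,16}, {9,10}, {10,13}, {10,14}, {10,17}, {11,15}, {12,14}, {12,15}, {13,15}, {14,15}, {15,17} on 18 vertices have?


b_1 = E - V + (number of components).
E = 29, V = 18, components = 1.
b_1 = 29 - 18 + 1 = 12

12


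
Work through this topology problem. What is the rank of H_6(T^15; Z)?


By the Kunneth formula, b_k(T^n) = C(n,k).
b_6(T^15) = C(15,6).
C(15,6) = 15!/(6!*9!) = 5005

5005


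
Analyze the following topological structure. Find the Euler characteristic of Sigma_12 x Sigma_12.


chi(Sigma_12) = 2 - 2*12 = -22
chi(Sigma_12) = 2 - 2*12 = -22
chi(product) = (-22) * (-22) = 484

484


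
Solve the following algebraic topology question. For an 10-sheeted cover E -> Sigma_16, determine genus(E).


For an n-sheeted cover: chi(E) = n * chi(B).
chi(Sigma_16) = 2 - 2*16 = -30.
chi(E) = 10 * (-30) = -300.
genus(E) = (2 - chi(E))/2 = (2 - (-300))/2 = 302/2 = 151

151


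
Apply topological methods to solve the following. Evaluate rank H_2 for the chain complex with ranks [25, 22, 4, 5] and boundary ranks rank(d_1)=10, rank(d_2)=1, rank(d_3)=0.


rank H_k = rank(ker d_k) - rank(im d_{k+1}).
rank(ker d_2) = rank(C_2) - rank(d_2) = 4 - 1 = 3.
rank(im d_{2+1}) = 0.
rank H_2 = 3 - 0 = 3

3


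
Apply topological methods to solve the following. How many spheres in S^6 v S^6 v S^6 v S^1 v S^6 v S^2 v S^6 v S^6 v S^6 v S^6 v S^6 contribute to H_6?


For a wedge of spheres, H_k (k>0) is free on one generator per sphere of dimension k.
Spheres of dimension 6: count = 9.
b_6 = 9

9


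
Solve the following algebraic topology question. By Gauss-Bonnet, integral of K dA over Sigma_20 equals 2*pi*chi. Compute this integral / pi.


Gauss-Bonnet: integral K dA = 2*pi*chi(M).
chi(Sigma_20) = 2 - 2*20 = -38.
(integral K dA)/pi = 2*chi = 2*(-38) = -76

-76


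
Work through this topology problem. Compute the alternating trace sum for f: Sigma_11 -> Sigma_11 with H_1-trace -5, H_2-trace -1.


L(f) = tr(f_0*) - tr(f_1*) + tr(f_2*).
= 1 - (-5) + (-1)
= 5

5


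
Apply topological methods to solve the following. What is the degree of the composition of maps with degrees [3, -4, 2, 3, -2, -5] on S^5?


Degree is multiplicative: deg(composition) = product of degrees.
= (3) * (-4) * (2) * (3) * (-2) * (-5) = -720

-720


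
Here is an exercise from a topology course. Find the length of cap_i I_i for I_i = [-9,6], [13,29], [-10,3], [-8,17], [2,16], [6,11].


Intersection = [max(a_i), min(b_i)] = [13, 3].
Since 13 > 3, the intersection is empty.
Length = 0

0


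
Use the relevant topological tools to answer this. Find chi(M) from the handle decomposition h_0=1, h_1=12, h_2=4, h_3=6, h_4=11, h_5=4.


Handles of index k contribute (-1)^k to chi (same as CW cells).
chi = (1) + (-12) + (4) + (-6) + (11) + (-4) = -6

-6


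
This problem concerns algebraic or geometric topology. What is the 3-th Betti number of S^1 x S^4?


Each S^d has Poincare polynomial 1 + t^d.
The product S^1 x S^4 has Poincare polynomial prod(1+t^d_i).
Expanding: b_0=1, b_1=1, b_4=1, b_5=1.
b_3 = 0

0


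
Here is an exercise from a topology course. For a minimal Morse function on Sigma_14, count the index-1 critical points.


A perfect Morse function has m_k = b_k.
For Sigma_14: b_0=1, b_1=2g=28, b_2=1.
Saddles m_1 = 2g = 28

28


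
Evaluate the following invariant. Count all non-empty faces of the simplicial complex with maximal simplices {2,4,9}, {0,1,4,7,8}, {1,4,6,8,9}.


Each maximal simplex on m vertices has 2^m - 1 nonempty faces.
Take the union (dedupe shared faces).
Total distinct faces = 59

59


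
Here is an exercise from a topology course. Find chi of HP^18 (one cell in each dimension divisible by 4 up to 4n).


HP^18 has one cell in each dimension 0, 4, ..., 4*18 (18+1 cells, all even-dim).
chi = 18 + 1 = 19

19


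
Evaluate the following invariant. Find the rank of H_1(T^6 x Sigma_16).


pi_1(A x B) = pi_1(A) x pi_1(B); rank of abelianization = b_1.
b_1(T^6) = 6, b_1(Sigma_16) = 2*16 = 32.
b_1(product) = 6 + 32 = 38

38


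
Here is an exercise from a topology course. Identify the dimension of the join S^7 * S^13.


Join of spheres: S^m * S^n = S^{m+n+1}.
dim = 7 + 13 + 1 = 21

21


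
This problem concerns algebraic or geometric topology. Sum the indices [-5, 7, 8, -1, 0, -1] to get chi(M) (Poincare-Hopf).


Poincare-Hopf: chi(M) = sum of indices of zeros.
chi = (-5) + (7) + (8) + (-1) + (0) + (-1) = 8

8


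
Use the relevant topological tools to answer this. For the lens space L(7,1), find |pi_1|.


pi_1(L(p,q)) = Z/pZ for any q coprime to p.
|pi_1(L(7,1))| = 7

7


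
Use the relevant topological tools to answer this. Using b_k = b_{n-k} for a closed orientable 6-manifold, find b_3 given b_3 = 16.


Poincare duality for closed orientable n-manifolds: b_k = b_{n-k}.
Here n = 6, so b_3 = b_3 = 16

16


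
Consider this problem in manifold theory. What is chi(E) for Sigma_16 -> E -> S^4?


chi(S^4) = 2 (n even), chi(Sigma_16) = 2 - 2*16 = -30.
chi(E) = 2 * (-30) = -60

-60


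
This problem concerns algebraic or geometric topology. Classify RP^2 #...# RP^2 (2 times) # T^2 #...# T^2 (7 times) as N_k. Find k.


Since a >= 1, the sum is non-orientable; each T^2 can be replaced by RP^2 # RP^2 (since T^2#RP^2 = 3RP^2).
Total crosscaps k = 2 + 2*7 = 16.
Check via chi: chi = 2*1 + 7*0 - (2+7-1)*2 = -14 = 2 - k = -14. Consistent.

16


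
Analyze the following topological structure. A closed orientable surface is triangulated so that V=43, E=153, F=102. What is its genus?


chi = V - E + F = 43 - 153 + 102 = -8
For orientable closed surface: chi = 2 - 2g, so g = (2 - chi)/2.
g = (2 - (-8)) / 2 = 10 / 2 = 5

5


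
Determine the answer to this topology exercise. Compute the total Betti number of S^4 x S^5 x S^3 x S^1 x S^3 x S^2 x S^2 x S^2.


Total Betti number is multiplicative under products.
Each S^d (d>=1) has total Betti number 2.
There are 8 sphere factors.
Total = 2^8 = 256

256


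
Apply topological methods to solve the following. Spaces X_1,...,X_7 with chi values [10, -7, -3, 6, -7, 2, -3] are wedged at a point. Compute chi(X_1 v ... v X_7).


chi(A v B) = chi(A) + chi(B) - 1 (one point identified).
For 7 spaces: chi = (sum chi_i) - (7 - 1).
sum = -2; chi = -2 - 6 = -8

-8


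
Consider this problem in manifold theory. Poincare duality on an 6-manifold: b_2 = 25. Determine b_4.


Poincare duality for closed orientable n-manifolds: b_k = b_{n-k}.
Here n = 6, so b_4 = b_2 = 25

25


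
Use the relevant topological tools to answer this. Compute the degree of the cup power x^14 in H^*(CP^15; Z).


|x| = 2 in H^*(CP^n).
|x^14| = 14 * |x| = 14 * 2 = 28

28


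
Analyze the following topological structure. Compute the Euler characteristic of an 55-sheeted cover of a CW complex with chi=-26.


For a finite covering: chi(E) = (number of sheets) * chi(B).
chi(E) = 55 * (-26) = -1430

-1430


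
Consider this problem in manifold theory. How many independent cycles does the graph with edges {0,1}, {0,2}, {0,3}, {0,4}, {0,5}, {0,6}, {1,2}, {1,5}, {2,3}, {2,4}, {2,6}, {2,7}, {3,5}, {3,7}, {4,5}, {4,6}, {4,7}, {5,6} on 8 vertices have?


b_1 = E - V + (number of components).
E = 18, V = 8, components = 1.
b_1 = 18 - 8 + 1 = 11

11


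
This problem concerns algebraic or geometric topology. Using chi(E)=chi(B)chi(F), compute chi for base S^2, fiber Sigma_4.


chi(S^2) = 2 (n even), chi(Sigma_4) = 2 - 2*4 = -6.
chi(E) = 2 * (-6) = -12

-12


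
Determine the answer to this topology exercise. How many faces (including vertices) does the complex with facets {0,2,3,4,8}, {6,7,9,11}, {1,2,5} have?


Each maximal simplex on m vertices has 2^m - 1 nonempty faces.
Take the union (dedupe shared faces).
Total distinct faces = 52

52


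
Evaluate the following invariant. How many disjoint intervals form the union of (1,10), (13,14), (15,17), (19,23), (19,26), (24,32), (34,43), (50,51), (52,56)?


Sort and merge overlapping open intervals.
Merged: (1,10), (13,14), (15,17), (19,32), (34,43), (50,51), (52,56).
Number of components = 7

7


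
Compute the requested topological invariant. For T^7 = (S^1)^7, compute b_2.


By the Kunneth formula, b_k(T^n) = C(n,k).
b_2(T^7) = C(7,2).
C(7,2) = 7!/(2!*5!) = 21

21


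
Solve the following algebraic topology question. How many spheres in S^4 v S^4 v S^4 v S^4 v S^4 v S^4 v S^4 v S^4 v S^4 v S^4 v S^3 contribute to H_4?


For a wedge of spheres, H_k (k>0) is free on one generator per sphere of dimension k.
Spheres of dimension 4: count = 10.
b_4 = 10

10


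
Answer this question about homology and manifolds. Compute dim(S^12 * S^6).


Join of spheres: S^m * S^n = S^{m+n+1}.
dim = 12 + 6 + 1 = 19

19


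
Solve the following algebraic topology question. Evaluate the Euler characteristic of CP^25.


CP^25 has one cell in each even dimension 0, 2, ..., 2*25 (25+1 cells total).
All cells are even-dimensional, so chi = number of cells.
chi = 25 + 1 = 26

26


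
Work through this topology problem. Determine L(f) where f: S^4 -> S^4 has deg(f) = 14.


On S^4: L(f) = tr(f_0*) + (-1)^4 tr(f_4*) = 1 + (-1)^4 * deg(f).
L(f) = 1 + (-1)^4 * 14 = 1 + 14 = 15

15


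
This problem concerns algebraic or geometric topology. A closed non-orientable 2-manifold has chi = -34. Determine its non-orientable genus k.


chi = 2 - k for closed non-orientable surfaces with k crosscaps.
-34 = 2 - k
k = 2 - (-34) = 36

36


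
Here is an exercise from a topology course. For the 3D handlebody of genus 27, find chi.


A genus-g handlebody deformation retracts to a wedge of g circles.
chi(vee_g S^1) = 1 - g.
chi(H_27) = 1 - 27 = -26

-26


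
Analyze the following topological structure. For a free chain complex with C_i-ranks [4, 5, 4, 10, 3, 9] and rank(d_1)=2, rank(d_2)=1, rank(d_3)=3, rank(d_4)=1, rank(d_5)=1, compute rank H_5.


rank H_k = rank(ker d_k) - rank(im d_{k+1}).
rank(ker d_5) = rank(C_5) - rank(d_5) = 9 - 1 = 8.
rank(im d_{5+1}) = 0.
rank H_5 = 8 - 0 = 8

8


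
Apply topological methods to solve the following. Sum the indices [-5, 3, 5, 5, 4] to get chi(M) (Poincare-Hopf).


Poincare-Hopf: chi(M) = sum of indices of zeros.
chi = (-5) + (3) + (5) + (5) + (4) = 12

12


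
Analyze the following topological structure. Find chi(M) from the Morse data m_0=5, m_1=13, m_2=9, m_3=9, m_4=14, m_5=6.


Morse theory: chi(M) = sum_k (-1)^k m_k where m_k = #(index-k critical points).
= (5) + (-13) + (9) + (-9) + (14) + (-6) = 0

0


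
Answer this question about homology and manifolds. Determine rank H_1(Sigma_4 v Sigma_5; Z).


For a wedge: H_1(A v B) = H_1(A) + H_1(B).
b_1(Sigma_4) = 8, b_1(Sigma_5) = 10.
b_1 = 8 + 10 = 18

18


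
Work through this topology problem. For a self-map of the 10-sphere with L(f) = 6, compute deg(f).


L(f) = 1 + (-1)^10 deg(f) on S^10.
6 = 1 + (-1)^10 * deg(f)
(-1)^10 * deg(f) = 5
deg(f) = 5

5


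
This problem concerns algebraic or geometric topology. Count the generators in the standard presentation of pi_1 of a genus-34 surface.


Standard presentation: pi_1(Sigma_g) = <a_1,b_1,...,a_g,b_g | [a_1,b_1]...[a_g,b_g] = 1>.
Number of generators = 2g = 2*34 = 68

68


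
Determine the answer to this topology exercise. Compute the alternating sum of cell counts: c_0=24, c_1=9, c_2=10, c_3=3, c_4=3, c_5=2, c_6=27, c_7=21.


chi = sum_k (-1)^k c_k.
= (-1)^0*24 + (-1)^1*9 + (-1)^2*10 + (-1)^3*3 + (-1)^4*3 + (-1)^5*2 + (-1)^6*27 + (-1)^7*21
= (24) + (-9) + (10) + (-3) + (3) + (-2) + (27) + (-21)
= 29

29


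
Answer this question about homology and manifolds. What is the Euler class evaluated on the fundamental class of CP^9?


For any closed oriented manifold, <e(TM),[M]> = chi(M).
chi(CP^9) = 9+1 = 10

10


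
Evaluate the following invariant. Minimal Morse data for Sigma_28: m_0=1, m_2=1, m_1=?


A perfect Morse function has m_k = b_k.
For Sigma_28: b_0=1, b_1=2g=56, b_2=1.
Saddles m_1 = 2g = 56

56


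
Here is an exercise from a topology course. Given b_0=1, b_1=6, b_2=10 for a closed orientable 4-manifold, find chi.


By Poincare duality b_k = b_{4-k}, so full Betti numbers: b_0=1, b_1=6, b_2=10, b_3=6, b_4=1.
chi = sum (-1)^k b_k = 0

0


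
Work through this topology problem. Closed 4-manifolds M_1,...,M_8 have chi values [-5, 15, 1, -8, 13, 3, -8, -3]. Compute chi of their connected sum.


For n-manifolds: chi(A#B) = chi(A) + chi(B) - chi(S^4).
chi(S^4) = 1 + (-1)^4 = 2.
chi(#) = (sum chi_i) - (8-1)*chi(S^4) = 8 - 7*2 = -6

-6


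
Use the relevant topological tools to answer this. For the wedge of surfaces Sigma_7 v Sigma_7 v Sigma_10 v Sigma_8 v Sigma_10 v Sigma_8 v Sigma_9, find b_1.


For a wedge X v Y: reduced H_k(X v Y) = H_k(X) + H_k(Y).
Each Sigma_g contributes b_1 = 2g.
b_1 = 14 + 14 + 20 + 16 + 20 + 16 + 18 = 118

118


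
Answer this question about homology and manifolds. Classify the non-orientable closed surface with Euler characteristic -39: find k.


chi = 2 - k for closed non-orientable surfaces with k crosscaps.
-39 = 2 - k
k = 2 - (-39) = 41

41


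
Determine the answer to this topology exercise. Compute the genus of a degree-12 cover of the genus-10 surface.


For an n-sheeted cover: chi(E) = n * chi(B).
chi(Sigma_10) = 2 - 2*10 = -18.
chi(E) = 12 * (-18) = -216.
genus(E) = (2 - chi(E))/2 = (2 - (-216))/2 = 218/2 = 109

109


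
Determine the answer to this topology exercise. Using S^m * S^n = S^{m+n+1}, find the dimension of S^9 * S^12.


Join of spheres: S^m * S^n = S^{m+n+1}.
dim = 9 + 12 + 1 = 22

22


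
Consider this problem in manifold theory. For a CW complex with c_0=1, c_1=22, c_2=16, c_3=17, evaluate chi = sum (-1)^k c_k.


chi = sum_k (-1)^k c_k.
= (-1)^0*1 + (-1)^1*22 + (-1)^2*16 + (-1)^3*17
= (1) + (-22) + (16) + (-17)
= -22

-22


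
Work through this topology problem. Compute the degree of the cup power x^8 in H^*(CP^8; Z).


|x| = 2 in H^*(CP^n).
|x^8| = 8 * |x| = 8 * 2 = 16

16


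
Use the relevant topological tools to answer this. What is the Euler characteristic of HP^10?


HP^10 has one cell in each dimension 0, 4, ..., 4*10 (10+1 cells, all even-dim).
chi = 10 + 1 = 11

11


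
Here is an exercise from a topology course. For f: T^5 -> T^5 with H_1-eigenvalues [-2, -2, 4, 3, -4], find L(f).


For a torus self-map: L(f) = det(I - A) where A acts on H_1.
L(f) = (1--2) * (1--2) * (1-4) * (1-3) * (1--4) = 3 * 3 * -3 * -2 * 5 = 270

270


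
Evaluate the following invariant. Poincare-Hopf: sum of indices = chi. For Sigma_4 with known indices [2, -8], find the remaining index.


Poincare-Hopf: sum of indices = chi(M).
chi(Sigma_4) = 2 - 2*4 = -6.
Sum of known indices = -6.
x = chi - (sum known) = -6 - (-6) = 0

0


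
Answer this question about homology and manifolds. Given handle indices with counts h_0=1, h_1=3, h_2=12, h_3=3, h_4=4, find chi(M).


Handles of index k contribute (-1)^k to chi (same as CW cells).
chi = (1) + (-3) + (12) + (-3) + (4) = 11

11


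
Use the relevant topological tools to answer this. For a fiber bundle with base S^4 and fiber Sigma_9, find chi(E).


chi(S^4) = 2 (n even), chi(Sigma_9) = 2 - 2*9 = -16.
chi(E) = 2 * (-16) = -32

-32


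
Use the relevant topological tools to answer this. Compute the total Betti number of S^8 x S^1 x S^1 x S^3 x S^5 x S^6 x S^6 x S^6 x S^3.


Total Betti number is multiplicative under products.
Each S^d (d>=1) has total Betti number 2.
There are 9 sphere factors.
Total = 2^9 = 512

512


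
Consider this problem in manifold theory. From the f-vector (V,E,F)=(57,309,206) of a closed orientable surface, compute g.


chi = V - E + F = 57 - 309 + 206 = -46
For orientable closed surface: chi = 2 - 2g, so g = (2 - chi)/2.
g = (2 - (-46)) / 2 = 48 / 2 = 24

24


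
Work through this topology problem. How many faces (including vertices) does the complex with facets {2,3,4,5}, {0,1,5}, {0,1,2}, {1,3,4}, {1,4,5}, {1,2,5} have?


Each maximal simplex on m vertices has 2^m - 1 nonempty faces.
Take the union (dedupe shared faces).
Total distinct faces = 29

29


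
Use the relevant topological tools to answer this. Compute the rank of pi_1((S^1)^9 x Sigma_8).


pi_1(A x B) = pi_1(A) x pi_1(B); rank of abelianization = b_1.
b_1(T^9) = 9, b_1(Sigma_8) = 2*8 = 16.
b_1(product) = 9 + 16 = 25

25


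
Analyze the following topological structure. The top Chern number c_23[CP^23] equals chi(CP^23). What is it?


For any closed oriented manifold, <e(TM),[M]> = chi(M).
chi(CP^23) = 23+1 = 24

24


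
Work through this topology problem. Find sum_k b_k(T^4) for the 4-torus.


b_k(T^4) = C(4,k), so the sum over k is sum_k C(4,k) = 2^4.
Total = 2^4 = 16

16


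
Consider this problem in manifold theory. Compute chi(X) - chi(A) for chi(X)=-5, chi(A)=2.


Relative Euler characteristic: chi(X, A) = chi(X) - chi(A).
= -5 - (2) = -7

-7


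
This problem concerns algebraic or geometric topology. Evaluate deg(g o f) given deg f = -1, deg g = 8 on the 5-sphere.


Degree is multiplicative under composition: deg(g o f) = deg(g) * deg(f).
= 8 * -1 = -8

-8


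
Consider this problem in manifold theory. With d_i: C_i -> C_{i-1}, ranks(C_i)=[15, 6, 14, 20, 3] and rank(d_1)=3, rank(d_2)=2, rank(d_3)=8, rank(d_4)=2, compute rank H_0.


rank H_k = rank(ker d_k) - rank(im d_{k+1}).
rank(ker d_0) = rank(C_0) - rank(d_0) = 15 - 0 = 15.
rank(im d_{0+1}) = 3.
rank H_0 = 15 - 3 = 12

12


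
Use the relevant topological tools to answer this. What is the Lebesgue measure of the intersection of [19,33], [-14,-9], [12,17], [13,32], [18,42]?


Intersection = [max(a_i), min(b_i)] = [19, -9].
Since 19 > -9, the intersection is empty.
Length = 0

0


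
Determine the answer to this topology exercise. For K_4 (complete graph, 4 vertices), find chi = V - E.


K_4: V = 4, E = C(4,2) = 6.
chi = V - E = 4 - 6 = -2

-2


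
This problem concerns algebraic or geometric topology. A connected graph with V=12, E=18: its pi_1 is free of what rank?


For a connected graph: rank(pi_1) = b_1 = E - V + 1 = 1 - chi.
chi = V - E = 12 - 18 = -6.
rank = 1 - (-6) = 18 - 12 + 1 = 7

7


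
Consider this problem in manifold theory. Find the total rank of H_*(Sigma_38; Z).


For Sigma_38: b_0 = 1, b_1 = 2g = 76, b_2 = 1.
Total = 1 + 76 + 1 = 78

78


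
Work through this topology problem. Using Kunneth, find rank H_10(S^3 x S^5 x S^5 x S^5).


Each S^d has Poincare polynomial 1 + t^d.
The product S^3 x S^5 x S^5 x S^5 has Poincare polynomial prod(1+t^d_i).
Expanding: b_0=1, b_3=1, b_5=3, b_8=3, b_10=3, b_13=3, b_15=1, b_18=1.
b_10 = 3

3


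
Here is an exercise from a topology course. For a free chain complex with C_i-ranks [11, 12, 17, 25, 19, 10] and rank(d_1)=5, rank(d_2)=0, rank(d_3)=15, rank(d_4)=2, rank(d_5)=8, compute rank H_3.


rank H_k = rank(ker d_k) - rank(im d_{k+1}).
rank(ker d_3) = rank(C_3) - rank(d_3) = 25 - 15 = 10.
rank(im d_{3+1}) = 2.
rank H_3 = 10 - 2 = 8

8


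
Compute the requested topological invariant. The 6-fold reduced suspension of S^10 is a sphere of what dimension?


Each suspension raises dimension by 1: Sigma S^n = S^{n+1}.
Sigma^6 S^10 = S^{10+6} = S^16

16


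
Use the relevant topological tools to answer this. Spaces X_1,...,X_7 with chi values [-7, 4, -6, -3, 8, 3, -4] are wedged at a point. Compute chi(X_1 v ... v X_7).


chi(A v B) = chi(A) + chi(B) - 1 (one point identified).
For 7 spaces: chi = (sum chi_i) - (7 - 1).
sum = -5; chi = -5 - 6 = -11

-11


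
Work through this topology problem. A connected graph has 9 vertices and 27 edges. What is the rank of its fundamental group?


For a connected graph: rank(pi_1) = b_1 = E - V + 1 = 1 - chi.
chi = V - E = 9 - 27 = -18.
rank = 1 - (-18) = 27 - 9 + 1 = 19

19


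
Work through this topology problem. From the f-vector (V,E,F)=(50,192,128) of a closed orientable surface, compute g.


chi = V - E + F = 50 - 192 + 128 = -14
For orientable closed surface: chi = 2 - 2g, so g = (2 - chi)/2.
g = (2 - (-14)) / 2 = 16 / 2 = 8

8


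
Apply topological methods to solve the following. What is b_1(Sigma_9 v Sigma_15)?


For a wedge: H_1(A v B) = H_1(A) + H_1(B).
b_1(Sigma_9) = 18, b_1(Sigma_15) = 30.
b_1 = 18 + 30 = 48

48


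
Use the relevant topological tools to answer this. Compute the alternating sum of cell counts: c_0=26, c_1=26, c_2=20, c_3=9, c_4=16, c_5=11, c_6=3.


chi = sum_k (-1)^k c_k.
= (-1)^0*26 + (-1)^1*26 + (-1)^2*20 + (-1)^3*9 + (-1)^4*16 + (-1)^5*11 + (-1)^6*3
= (26) + (-26) + (20) + (-9) + (16) + (-11) + (3)
= 19

19


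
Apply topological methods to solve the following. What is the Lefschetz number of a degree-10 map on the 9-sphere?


On S^9: L(f) = tr(f_0*) + (-1)^9 tr(f_9*) = 1 + (-1)^9 * deg(f).
L(f) = 1 + (-1)^9 * 10 = 1 + -10 = -9

-9


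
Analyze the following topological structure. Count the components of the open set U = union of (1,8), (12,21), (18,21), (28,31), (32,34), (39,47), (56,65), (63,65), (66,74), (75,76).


Sort and merge overlapping open intervals.
Merged: (1,8), (12,21), (28,31), (32,34), (39,47), (56,65), (66,74), (75,76).
Number of components = 8

8


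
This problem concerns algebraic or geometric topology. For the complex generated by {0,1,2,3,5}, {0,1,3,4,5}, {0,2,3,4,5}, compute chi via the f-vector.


Enumerate all faces; f-vector: f_0=6, f_1=15, f_2=19, f_3=12, f_4=3.
chi = sum (-1)^k f_k = 1

1


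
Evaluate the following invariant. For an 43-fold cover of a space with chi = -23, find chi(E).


For a finite covering: chi(E) = (number of sheets) * chi(B).
chi(E) = 43 * (-23) = -989

-989


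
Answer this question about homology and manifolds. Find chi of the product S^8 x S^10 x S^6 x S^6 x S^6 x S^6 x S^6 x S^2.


chi is multiplicative: chi(X x Y) = chi(X) chi(Y).
Each even-dim sphere has chi = 2. There are 8 factors.
chi = 2^8 = 256

256


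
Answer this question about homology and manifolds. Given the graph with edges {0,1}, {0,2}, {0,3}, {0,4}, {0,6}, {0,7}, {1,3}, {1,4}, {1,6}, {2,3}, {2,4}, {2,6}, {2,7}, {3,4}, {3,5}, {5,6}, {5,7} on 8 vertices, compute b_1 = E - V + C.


b_1 = E - V + (number of components).
E = 17, V = 8, components = 1.
b_1 = 17 - 8 + 1 = 10

10


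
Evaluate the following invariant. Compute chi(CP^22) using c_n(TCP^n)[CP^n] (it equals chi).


For any closed oriented manifold, <e(TM),[M]> = chi(M).
chi(CP^22) = 22+1 = 23

23


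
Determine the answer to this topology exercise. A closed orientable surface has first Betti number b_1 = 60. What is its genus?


For a closed orientable surface: b_1 = 2g.
60 = 2g
g = 60 / 2 = 30

30


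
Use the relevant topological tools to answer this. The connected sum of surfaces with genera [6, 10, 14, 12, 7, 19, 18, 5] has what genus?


Genus is additive under connected sum of orientable surfaces.
g = 6 + 10 + 14 + 12 + 7 + 19 + 18 + 5 = 91

91


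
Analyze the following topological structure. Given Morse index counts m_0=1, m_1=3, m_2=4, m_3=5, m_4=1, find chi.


Morse theory: chi(M) = sum_k (-1)^k m_k where m_k = #(index-k critical points).
= (1) + (-3) + (4) + (-5) + (1) = -2

-2


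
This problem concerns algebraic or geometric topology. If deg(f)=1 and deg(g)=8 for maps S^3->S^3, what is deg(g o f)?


Degree is multiplicative under composition: deg(g o f) = deg(g) * deg(f).
= 8 * 1 = 8

8


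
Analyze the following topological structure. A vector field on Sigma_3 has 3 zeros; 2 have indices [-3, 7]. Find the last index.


Poincare-Hopf: sum of indices = chi(M).
chi(Sigma_3) = 2 - 2*3 = -4.
Sum of known indices = 4.
x = chi - (sum known) = -4 - (4) = -8

-8


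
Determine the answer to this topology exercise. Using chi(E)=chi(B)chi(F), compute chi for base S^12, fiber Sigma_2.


chi(S^12) = 2 (n even), chi(Sigma_2) = 2 - 2*2 = -2.
chi(E) = 2 * (-2) = -4

-4


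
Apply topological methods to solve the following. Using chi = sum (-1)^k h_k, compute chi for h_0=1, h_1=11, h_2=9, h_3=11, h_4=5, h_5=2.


Handles of index k contribute (-1)^k to chi (same as CW cells).
chi = (1) + (-11) + (9) + (-11) + (5) + (-2) = -9

-9


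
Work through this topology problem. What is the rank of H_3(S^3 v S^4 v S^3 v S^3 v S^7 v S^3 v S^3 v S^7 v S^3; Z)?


For a wedge of spheres, H_k (k>0) is free on one generator per sphere of dimension k.
Spheres of dimension 3: count = 6.
b_3 = 6

6


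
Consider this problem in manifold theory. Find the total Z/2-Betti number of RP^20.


H^k(RP^20; Z/2) = Z/2 for each 0 <= k <= 20.
Total dimension = 20 + 1 = 21

21


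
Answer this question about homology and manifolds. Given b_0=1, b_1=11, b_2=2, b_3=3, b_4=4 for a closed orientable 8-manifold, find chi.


By Poincare duality b_k = b_{8-k}, so full Betti numbers: b_0=1, b_1=11, b_2=2, b_3=3, b_4=4, b_5=3, b_6=2, b_7=11, b_8=1.
chi = sum (-1)^k b_k = -18

-18


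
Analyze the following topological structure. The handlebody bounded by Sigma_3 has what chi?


A genus-g handlebody deformation retracts to a wedge of g circles.
chi(vee_g S^1) = 1 - g.
chi(H_3) = 1 - 3 = -2

-2


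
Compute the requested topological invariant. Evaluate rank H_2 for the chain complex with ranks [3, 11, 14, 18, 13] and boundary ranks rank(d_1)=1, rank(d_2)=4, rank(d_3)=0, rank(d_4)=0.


rank H_k = rank(ker d_k) - rank(im d_{k+1}).
rank(ker d_2) = rank(C_2) - rank(d_2) = 14 - 4 = 10.
rank(im d_{2+1}) = 0.
rank H_2 = 10 - 0 = 10

10


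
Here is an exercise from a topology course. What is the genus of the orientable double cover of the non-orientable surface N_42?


chi(N_42) = 2 - 42 = -40.
Double cover: chi(Sigma_g) = 2 * chi(N_42) = 2*(-40) = -80.
2 - 2g = -80, so g = (2 - (-80))/2 = 82/2 = 41

41


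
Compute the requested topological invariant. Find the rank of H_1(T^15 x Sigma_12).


pi_1(A x B) = pi_1(A) x pi_1(B); rank of abelianization = b_1.
b_1(T^15) = 15, b_1(Sigma_12) = 2*12 = 24.
b_1(product) = 15 + 24 = 39

39


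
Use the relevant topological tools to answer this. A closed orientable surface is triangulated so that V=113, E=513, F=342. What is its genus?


chi = V - E + F = 113 - 513 + 342 = -58
For orientable closed surface: chi = 2 - 2g, so g = (2 - chi)/2.
g = (2 - (-58)) / 2 = 60 / 2 = 30

30


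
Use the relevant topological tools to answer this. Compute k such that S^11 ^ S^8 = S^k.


S^m ^ S^n = S^{m+n}.
k = 11 + 8 = 19

19


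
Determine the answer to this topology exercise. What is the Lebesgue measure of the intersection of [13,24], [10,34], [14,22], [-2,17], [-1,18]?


Intersection = [max(a_i), min(b_i)] = [14, 17].
Length = 17 - 14 = 3

3


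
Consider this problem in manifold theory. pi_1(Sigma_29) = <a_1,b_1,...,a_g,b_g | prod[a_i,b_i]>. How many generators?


Standard presentation: pi_1(Sigma_g) = <a_1,b_1,...,a_g,b_g | [a_1,b_1]...[a_g,b_g] = 1>.
Number of generators = 2g = 2*29 = 58

58


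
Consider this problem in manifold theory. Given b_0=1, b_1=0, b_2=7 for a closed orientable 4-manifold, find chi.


By Poincare duality b_k = b_{4-k}, so full Betti numbers: b_0=1, b_1=0, b_2=7, b_3=0, b_4=1.
chi = sum (-1)^k b_k = 9

9


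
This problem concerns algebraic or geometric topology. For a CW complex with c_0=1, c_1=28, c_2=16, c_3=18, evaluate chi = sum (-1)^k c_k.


chi = sum_k (-1)^k c_k.
= (-1)^0*1 + (-1)^1*28 + (-1)^2*16 + (-1)^3*18
= (1) + (-28) + (16) + (-18)
= -29

-29


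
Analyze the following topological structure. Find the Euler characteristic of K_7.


K_7: V = 7, E = C(7,2) = 21.
chi = V - E = 7 - 21 = -14

-14


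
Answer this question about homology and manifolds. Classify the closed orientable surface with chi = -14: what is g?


chi = 2 - 2g for closed orientable surfaces.
-14 = 2 - 2g
2g = 2 - (-14) = 16
g = 8

8


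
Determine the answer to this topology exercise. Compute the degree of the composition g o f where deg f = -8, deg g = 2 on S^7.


Degree is multiplicative under composition: deg(g o f) = deg(g) * deg(f).
= 2 * -8 = -16

-16
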